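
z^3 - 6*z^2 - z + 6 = (z - 6)*(z - 1)*(z + 1)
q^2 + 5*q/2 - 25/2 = (q - 5/2)*(q + 5)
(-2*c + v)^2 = 4*c^2 - 4*c*v + v^2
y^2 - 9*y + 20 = (y - 5)*(y - 4)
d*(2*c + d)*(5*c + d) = 10*c^2*d + 7*c*d^2 + d^3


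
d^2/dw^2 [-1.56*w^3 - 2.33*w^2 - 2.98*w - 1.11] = -9.36*w - 4.66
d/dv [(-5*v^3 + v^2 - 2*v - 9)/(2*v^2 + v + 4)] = (-10*v^4 - 10*v^3 - 55*v^2 + 44*v + 1)/(4*v^4 + 4*v^3 + 17*v^2 + 8*v + 16)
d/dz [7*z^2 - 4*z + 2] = 14*z - 4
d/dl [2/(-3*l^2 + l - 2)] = 2*(6*l - 1)/(3*l^2 - l + 2)^2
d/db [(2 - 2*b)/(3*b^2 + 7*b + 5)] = 6*(b^2 - 2*b - 4)/(9*b^4 + 42*b^3 + 79*b^2 + 70*b + 25)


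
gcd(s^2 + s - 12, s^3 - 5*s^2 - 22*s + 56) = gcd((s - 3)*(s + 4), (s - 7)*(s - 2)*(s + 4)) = s + 4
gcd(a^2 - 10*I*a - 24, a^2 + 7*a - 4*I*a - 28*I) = a - 4*I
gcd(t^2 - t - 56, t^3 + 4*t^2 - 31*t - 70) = t + 7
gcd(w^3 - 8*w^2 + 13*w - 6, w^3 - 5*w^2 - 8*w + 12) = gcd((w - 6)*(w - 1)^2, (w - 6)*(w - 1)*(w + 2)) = w^2 - 7*w + 6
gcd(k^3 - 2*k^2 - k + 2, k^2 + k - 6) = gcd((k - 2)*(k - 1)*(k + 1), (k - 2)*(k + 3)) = k - 2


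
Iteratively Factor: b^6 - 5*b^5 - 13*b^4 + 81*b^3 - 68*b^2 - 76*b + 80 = (b - 1)*(b^5 - 4*b^4 - 17*b^3 + 64*b^2 - 4*b - 80) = (b - 2)*(b - 1)*(b^4 - 2*b^3 - 21*b^2 + 22*b + 40) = (b - 2)*(b - 1)*(b + 4)*(b^3 - 6*b^2 + 3*b + 10) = (b - 5)*(b - 2)*(b - 1)*(b + 4)*(b^2 - b - 2) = (b - 5)*(b - 2)^2*(b - 1)*(b + 4)*(b + 1)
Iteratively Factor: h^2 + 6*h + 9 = (h + 3)*(h + 3)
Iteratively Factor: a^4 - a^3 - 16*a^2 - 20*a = (a)*(a^3 - a^2 - 16*a - 20) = a*(a + 2)*(a^2 - 3*a - 10) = a*(a + 2)^2*(a - 5)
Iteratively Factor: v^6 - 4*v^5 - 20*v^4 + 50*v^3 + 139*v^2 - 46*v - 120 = (v + 3)*(v^5 - 7*v^4 + v^3 + 47*v^2 - 2*v - 40) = (v - 5)*(v + 3)*(v^4 - 2*v^3 - 9*v^2 + 2*v + 8) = (v - 5)*(v + 2)*(v + 3)*(v^3 - 4*v^2 - v + 4) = (v - 5)*(v + 1)*(v + 2)*(v + 3)*(v^2 - 5*v + 4) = (v - 5)*(v - 4)*(v + 1)*(v + 2)*(v + 3)*(v - 1)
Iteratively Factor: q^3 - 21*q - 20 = (q - 5)*(q^2 + 5*q + 4) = (q - 5)*(q + 1)*(q + 4)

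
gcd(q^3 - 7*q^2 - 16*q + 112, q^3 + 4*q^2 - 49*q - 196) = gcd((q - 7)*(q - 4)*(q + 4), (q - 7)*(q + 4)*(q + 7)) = q^2 - 3*q - 28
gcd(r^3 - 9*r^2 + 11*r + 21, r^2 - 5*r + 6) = r - 3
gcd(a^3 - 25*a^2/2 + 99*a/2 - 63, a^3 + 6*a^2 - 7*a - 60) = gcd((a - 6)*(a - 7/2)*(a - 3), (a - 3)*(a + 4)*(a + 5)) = a - 3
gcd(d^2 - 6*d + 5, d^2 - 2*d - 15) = d - 5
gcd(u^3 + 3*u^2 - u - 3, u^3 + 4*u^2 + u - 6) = u^2 + 2*u - 3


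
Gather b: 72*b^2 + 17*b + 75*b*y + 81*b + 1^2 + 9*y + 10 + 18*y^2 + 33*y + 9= 72*b^2 + b*(75*y + 98) + 18*y^2 + 42*y + 20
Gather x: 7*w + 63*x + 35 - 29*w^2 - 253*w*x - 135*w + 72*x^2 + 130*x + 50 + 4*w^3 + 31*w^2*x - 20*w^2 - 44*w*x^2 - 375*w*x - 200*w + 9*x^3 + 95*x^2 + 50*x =4*w^3 - 49*w^2 - 328*w + 9*x^3 + x^2*(167 - 44*w) + x*(31*w^2 - 628*w + 243) + 85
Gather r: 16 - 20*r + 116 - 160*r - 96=36 - 180*r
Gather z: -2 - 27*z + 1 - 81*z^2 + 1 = -81*z^2 - 27*z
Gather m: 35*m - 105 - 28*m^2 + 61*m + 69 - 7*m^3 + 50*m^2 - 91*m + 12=-7*m^3 + 22*m^2 + 5*m - 24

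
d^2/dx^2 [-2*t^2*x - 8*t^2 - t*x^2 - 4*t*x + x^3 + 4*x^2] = -2*t + 6*x + 8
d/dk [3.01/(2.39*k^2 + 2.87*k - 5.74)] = (-14.3878*k - 8.6387)/(2.39*k^2 + 2.87*k - 5.74)^2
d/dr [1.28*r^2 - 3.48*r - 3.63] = 2.56*r - 3.48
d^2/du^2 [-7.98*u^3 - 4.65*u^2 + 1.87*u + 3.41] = -47.88*u - 9.3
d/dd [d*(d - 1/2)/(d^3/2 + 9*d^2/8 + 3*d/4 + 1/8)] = 4*(-8*d^3 + 16*d^2 + 5*d - 1)/(16*d^5 + 56*d^4 + 73*d^3 + 43*d^2 + 11*d + 1)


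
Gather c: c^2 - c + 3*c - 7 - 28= c^2 + 2*c - 35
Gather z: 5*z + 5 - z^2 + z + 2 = -z^2 + 6*z + 7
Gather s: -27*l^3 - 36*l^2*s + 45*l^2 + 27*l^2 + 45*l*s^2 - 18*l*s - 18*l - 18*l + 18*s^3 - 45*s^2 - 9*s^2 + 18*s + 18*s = -27*l^3 + 72*l^2 - 36*l + 18*s^3 + s^2*(45*l - 54) + s*(-36*l^2 - 18*l + 36)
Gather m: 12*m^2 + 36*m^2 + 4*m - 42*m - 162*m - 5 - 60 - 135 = 48*m^2 - 200*m - 200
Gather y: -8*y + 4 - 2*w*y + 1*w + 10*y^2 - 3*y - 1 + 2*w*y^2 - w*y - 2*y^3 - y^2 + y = w - 2*y^3 + y^2*(2*w + 9) + y*(-3*w - 10) + 3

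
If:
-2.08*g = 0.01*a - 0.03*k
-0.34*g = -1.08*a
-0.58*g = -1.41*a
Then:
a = 0.00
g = 0.00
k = 0.00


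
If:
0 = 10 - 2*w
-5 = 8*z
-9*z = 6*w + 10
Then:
No Solution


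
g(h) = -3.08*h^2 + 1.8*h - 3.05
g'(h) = 1.8 - 6.16*h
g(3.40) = -32.53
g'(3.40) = -19.14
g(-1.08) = -8.59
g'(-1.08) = 8.45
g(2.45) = -17.13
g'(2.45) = -13.29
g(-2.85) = -33.20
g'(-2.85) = 19.36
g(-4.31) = -68.02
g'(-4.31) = 28.35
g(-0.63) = -5.41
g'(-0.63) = 5.68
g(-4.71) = -79.86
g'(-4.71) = 30.81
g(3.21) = -29.01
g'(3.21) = -17.97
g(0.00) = -3.05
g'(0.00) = 1.80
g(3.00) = -25.37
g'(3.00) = -16.68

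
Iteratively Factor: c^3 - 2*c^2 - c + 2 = (c + 1)*(c^2 - 3*c + 2) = (c - 1)*(c + 1)*(c - 2)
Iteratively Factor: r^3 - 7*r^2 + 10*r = (r - 2)*(r^2 - 5*r) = r*(r - 2)*(r - 5)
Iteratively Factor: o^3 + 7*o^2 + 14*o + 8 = (o + 2)*(o^2 + 5*o + 4) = (o + 2)*(o + 4)*(o + 1)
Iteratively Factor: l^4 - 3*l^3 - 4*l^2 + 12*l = (l - 2)*(l^3 - l^2 - 6*l) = (l - 2)*(l + 2)*(l^2 - 3*l) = (l - 3)*(l - 2)*(l + 2)*(l)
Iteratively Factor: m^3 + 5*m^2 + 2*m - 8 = (m - 1)*(m^2 + 6*m + 8) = (m - 1)*(m + 4)*(m + 2)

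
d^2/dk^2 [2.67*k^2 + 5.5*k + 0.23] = 5.34000000000000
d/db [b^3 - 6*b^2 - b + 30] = 3*b^2 - 12*b - 1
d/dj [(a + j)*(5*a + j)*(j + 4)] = 5*a^2 + 12*a*j + 24*a + 3*j^2 + 8*j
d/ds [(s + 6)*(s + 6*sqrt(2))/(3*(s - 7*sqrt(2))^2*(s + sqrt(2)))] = (-s^3 - 19*sqrt(2)*s^2 - 12*s^2 - 114*sqrt(2)*s - 40*s - 84*sqrt(2) + 276)/(3*(s^5 - 19*sqrt(2)*s^4 + 212*s^3 - 140*sqrt(2)*s^2 - 2156*s - 1372*sqrt(2)))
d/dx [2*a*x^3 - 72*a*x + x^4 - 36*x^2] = 6*a*x^2 - 72*a + 4*x^3 - 72*x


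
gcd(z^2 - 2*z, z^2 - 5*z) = z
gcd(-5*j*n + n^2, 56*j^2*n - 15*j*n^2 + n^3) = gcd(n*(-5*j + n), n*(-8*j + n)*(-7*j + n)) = n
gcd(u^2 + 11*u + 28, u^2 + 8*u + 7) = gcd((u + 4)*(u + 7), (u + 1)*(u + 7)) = u + 7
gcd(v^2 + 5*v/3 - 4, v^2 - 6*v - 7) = 1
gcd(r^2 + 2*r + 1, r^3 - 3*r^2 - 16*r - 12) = r + 1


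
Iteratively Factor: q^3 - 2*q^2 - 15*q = (q + 3)*(q^2 - 5*q) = q*(q + 3)*(q - 5)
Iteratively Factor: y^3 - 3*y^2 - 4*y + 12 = (y - 3)*(y^2 - 4) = (y - 3)*(y + 2)*(y - 2)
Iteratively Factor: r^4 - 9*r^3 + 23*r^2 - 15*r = (r)*(r^3 - 9*r^2 + 23*r - 15) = r*(r - 1)*(r^2 - 8*r + 15) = r*(r - 3)*(r - 1)*(r - 5)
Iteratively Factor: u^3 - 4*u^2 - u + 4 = (u - 4)*(u^2 - 1) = (u - 4)*(u - 1)*(u + 1)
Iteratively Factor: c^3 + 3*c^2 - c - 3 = (c + 1)*(c^2 + 2*c - 3) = (c + 1)*(c + 3)*(c - 1)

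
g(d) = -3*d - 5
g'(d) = -3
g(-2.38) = 2.14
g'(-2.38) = -3.00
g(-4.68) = 9.04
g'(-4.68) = -3.00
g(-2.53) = 2.59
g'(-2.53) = -3.00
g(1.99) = -10.97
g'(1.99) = -3.00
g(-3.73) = 6.19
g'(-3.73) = -3.00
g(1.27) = -8.81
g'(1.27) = -3.00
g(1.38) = -9.14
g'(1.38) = -3.00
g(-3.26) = 4.78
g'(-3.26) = -3.00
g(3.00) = -14.00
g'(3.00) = -3.00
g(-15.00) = 40.00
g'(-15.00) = -3.00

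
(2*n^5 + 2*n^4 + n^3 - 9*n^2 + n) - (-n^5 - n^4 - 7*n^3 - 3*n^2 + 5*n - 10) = 3*n^5 + 3*n^4 + 8*n^3 - 6*n^2 - 4*n + 10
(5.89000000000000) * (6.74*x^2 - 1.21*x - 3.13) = 39.6986*x^2 - 7.1269*x - 18.4357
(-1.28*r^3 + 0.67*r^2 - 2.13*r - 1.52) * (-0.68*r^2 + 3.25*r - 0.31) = 0.8704*r^5 - 4.6156*r^4 + 4.0227*r^3 - 6.0966*r^2 - 4.2797*r + 0.4712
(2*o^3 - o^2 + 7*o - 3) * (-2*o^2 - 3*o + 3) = -4*o^5 - 4*o^4 - 5*o^3 - 18*o^2 + 30*o - 9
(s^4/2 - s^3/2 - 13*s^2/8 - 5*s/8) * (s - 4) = s^5/2 - 5*s^4/2 + 3*s^3/8 + 47*s^2/8 + 5*s/2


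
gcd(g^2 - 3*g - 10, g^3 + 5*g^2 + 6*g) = g + 2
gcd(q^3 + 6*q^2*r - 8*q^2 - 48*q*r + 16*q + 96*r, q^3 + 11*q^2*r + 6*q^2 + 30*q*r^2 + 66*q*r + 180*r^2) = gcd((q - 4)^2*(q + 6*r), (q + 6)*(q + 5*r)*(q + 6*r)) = q + 6*r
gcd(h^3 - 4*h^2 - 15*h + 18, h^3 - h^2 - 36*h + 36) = h^2 - 7*h + 6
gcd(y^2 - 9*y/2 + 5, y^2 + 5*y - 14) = y - 2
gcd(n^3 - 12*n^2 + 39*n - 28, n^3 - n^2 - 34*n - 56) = n - 7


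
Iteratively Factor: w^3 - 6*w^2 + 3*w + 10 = (w + 1)*(w^2 - 7*w + 10) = (w - 5)*(w + 1)*(w - 2)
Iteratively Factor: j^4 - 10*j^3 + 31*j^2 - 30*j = (j - 2)*(j^3 - 8*j^2 + 15*j) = (j - 3)*(j - 2)*(j^2 - 5*j) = j*(j - 3)*(j - 2)*(j - 5)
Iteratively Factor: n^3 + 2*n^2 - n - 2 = (n + 2)*(n^2 - 1) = (n - 1)*(n + 2)*(n + 1)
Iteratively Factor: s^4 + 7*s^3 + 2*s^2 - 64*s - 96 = (s + 4)*(s^3 + 3*s^2 - 10*s - 24) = (s + 4)^2*(s^2 - s - 6) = (s + 2)*(s + 4)^2*(s - 3)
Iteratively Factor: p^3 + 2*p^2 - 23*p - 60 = (p + 4)*(p^2 - 2*p - 15) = (p - 5)*(p + 4)*(p + 3)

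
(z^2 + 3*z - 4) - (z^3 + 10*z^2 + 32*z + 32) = -z^3 - 9*z^2 - 29*z - 36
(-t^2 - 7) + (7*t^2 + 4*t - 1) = 6*t^2 + 4*t - 8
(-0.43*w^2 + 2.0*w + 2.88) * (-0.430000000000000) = 0.1849*w^2 - 0.86*w - 1.2384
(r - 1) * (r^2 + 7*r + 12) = r^3 + 6*r^2 + 5*r - 12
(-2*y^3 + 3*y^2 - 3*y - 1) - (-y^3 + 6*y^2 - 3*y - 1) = -y^3 - 3*y^2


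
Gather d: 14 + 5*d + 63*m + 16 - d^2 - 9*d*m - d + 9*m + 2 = -d^2 + d*(4 - 9*m) + 72*m + 32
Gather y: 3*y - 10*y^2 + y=-10*y^2 + 4*y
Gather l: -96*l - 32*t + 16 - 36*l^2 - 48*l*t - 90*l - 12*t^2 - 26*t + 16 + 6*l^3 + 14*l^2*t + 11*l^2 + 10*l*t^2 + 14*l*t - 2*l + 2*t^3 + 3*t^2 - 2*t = 6*l^3 + l^2*(14*t - 25) + l*(10*t^2 - 34*t - 188) + 2*t^3 - 9*t^2 - 60*t + 32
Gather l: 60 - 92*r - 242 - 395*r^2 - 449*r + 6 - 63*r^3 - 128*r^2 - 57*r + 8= -63*r^3 - 523*r^2 - 598*r - 168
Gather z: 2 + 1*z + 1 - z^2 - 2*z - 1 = -z^2 - z + 2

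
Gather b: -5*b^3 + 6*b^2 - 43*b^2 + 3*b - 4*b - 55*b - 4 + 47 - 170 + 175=-5*b^3 - 37*b^2 - 56*b + 48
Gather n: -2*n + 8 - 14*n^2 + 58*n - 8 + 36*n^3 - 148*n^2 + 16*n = 36*n^3 - 162*n^2 + 72*n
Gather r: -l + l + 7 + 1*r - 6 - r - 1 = 0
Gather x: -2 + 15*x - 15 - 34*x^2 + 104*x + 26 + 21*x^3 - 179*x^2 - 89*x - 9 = 21*x^3 - 213*x^2 + 30*x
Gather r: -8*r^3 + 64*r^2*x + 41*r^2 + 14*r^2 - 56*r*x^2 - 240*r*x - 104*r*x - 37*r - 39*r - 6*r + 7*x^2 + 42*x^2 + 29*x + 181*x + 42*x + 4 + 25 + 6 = -8*r^3 + r^2*(64*x + 55) + r*(-56*x^2 - 344*x - 82) + 49*x^2 + 252*x + 35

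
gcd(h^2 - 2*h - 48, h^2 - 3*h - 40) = h - 8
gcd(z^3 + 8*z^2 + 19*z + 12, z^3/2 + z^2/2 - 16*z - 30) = 1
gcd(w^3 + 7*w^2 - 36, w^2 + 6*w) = w + 6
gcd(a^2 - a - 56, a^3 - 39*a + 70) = a + 7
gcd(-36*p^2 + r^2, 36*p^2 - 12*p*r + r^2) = 6*p - r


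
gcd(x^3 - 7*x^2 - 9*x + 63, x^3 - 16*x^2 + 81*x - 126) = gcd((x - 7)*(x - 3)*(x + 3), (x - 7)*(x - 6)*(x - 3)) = x^2 - 10*x + 21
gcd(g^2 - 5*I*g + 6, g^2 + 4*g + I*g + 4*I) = g + I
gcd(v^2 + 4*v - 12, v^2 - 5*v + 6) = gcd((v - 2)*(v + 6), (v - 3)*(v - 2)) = v - 2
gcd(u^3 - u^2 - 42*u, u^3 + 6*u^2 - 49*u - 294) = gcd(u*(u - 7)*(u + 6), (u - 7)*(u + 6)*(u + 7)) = u^2 - u - 42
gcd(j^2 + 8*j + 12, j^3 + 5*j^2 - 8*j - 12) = j + 6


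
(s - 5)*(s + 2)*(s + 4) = s^3 + s^2 - 22*s - 40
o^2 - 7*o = o*(o - 7)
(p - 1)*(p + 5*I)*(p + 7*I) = p^3 - p^2 + 12*I*p^2 - 35*p - 12*I*p + 35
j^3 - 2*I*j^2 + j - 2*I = (j - 2*I)*(j - I)*(j + I)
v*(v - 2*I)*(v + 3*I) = v^3 + I*v^2 + 6*v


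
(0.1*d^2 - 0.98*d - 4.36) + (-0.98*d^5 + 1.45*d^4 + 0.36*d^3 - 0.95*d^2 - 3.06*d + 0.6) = -0.98*d^5 + 1.45*d^4 + 0.36*d^3 - 0.85*d^2 - 4.04*d - 3.76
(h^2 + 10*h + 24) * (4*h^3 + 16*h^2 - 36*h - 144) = 4*h^5 + 56*h^4 + 220*h^3 - 120*h^2 - 2304*h - 3456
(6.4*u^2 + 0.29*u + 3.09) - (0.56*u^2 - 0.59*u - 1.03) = 5.84*u^2 + 0.88*u + 4.12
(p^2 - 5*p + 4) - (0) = p^2 - 5*p + 4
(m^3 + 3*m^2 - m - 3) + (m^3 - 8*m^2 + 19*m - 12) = 2*m^3 - 5*m^2 + 18*m - 15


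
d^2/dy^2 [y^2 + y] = 2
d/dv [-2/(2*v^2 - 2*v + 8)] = (2*v - 1)/(v^2 - v + 4)^2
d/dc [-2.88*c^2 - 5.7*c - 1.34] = -5.76*c - 5.7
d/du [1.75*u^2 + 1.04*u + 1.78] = 3.5*u + 1.04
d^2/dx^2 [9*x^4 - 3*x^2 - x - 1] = 108*x^2 - 6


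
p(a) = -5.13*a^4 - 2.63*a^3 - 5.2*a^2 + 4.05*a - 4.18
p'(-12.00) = 34451.25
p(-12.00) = -102632.62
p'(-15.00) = 67639.80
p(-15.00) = -252064.93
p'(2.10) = -242.62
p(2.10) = -142.73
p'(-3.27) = 671.19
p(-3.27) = -567.62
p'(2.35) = -330.27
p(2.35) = -213.97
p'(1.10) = -44.25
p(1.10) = -17.03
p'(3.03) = -670.73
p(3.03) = -545.21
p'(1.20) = -55.25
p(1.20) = -21.99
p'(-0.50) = 9.84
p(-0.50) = -7.50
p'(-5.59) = 3400.01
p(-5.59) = -4739.07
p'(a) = -20.52*a^3 - 7.89*a^2 - 10.4*a + 4.05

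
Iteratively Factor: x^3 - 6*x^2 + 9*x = (x - 3)*(x^2 - 3*x) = x*(x - 3)*(x - 3)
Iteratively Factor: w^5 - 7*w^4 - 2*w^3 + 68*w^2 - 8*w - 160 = (w - 5)*(w^4 - 2*w^3 - 12*w^2 + 8*w + 32) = (w - 5)*(w - 2)*(w^3 - 12*w - 16) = (w - 5)*(w - 4)*(w - 2)*(w^2 + 4*w + 4) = (w - 5)*(w - 4)*(w - 2)*(w + 2)*(w + 2)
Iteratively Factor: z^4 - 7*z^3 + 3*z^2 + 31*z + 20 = (z + 1)*(z^3 - 8*z^2 + 11*z + 20) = (z - 4)*(z + 1)*(z^2 - 4*z - 5) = (z - 5)*(z - 4)*(z + 1)*(z + 1)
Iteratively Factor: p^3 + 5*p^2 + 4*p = (p + 4)*(p^2 + p) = p*(p + 4)*(p + 1)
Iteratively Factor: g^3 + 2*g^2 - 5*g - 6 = (g - 2)*(g^2 + 4*g + 3) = (g - 2)*(g + 3)*(g + 1)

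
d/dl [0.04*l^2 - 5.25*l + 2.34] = 0.08*l - 5.25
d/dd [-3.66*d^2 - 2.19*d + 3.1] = -7.32*d - 2.19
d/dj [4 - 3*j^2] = -6*j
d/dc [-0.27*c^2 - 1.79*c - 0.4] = -0.54*c - 1.79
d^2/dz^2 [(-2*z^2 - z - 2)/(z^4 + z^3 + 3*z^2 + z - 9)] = 2*(-6*z^8 - 12*z^7 - 24*z^6 - 30*z^5 - 282*z^4 - 270*z^3 - 384*z^2 - 153*z - 227)/(z^12 + 3*z^11 + 12*z^10 + 22*z^9 + 15*z^8 - 6*z^7 - 141*z^6 - 186*z^5 - 45*z^4 + 82*z^3 + 702*z^2 + 243*z - 729)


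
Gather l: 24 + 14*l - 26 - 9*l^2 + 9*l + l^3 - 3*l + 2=l^3 - 9*l^2 + 20*l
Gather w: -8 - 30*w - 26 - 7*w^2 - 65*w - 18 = -7*w^2 - 95*w - 52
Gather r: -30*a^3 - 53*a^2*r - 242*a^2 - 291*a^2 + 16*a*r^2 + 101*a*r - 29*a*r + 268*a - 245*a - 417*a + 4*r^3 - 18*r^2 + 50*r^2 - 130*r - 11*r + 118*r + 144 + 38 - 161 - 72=-30*a^3 - 533*a^2 - 394*a + 4*r^3 + r^2*(16*a + 32) + r*(-53*a^2 + 72*a - 23) - 51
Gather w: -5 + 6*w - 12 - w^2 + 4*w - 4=-w^2 + 10*w - 21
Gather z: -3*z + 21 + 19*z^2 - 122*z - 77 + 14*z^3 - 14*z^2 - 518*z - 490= 14*z^3 + 5*z^2 - 643*z - 546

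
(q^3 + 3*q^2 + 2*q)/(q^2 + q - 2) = q*(q + 1)/(q - 1)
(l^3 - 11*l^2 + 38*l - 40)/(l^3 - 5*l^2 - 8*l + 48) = (l^2 - 7*l + 10)/(l^2 - l - 12)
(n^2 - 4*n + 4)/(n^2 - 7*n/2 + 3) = 2*(n - 2)/(2*n - 3)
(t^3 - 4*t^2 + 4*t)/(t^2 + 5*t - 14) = t*(t - 2)/(t + 7)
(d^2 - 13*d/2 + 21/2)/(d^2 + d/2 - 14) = (d - 3)/(d + 4)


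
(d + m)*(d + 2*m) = d^2 + 3*d*m + 2*m^2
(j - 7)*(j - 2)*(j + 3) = j^3 - 6*j^2 - 13*j + 42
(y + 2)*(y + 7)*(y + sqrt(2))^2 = y^4 + 2*sqrt(2)*y^3 + 9*y^3 + 16*y^2 + 18*sqrt(2)*y^2 + 18*y + 28*sqrt(2)*y + 28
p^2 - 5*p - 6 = (p - 6)*(p + 1)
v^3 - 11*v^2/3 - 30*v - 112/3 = (v - 8)*(v + 2)*(v + 7/3)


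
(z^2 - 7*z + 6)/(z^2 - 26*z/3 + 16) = 3*(z - 1)/(3*z - 8)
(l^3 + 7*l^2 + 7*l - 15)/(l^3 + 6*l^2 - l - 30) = (l - 1)/(l - 2)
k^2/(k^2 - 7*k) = k/(k - 7)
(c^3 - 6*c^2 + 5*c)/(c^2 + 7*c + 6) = c*(c^2 - 6*c + 5)/(c^2 + 7*c + 6)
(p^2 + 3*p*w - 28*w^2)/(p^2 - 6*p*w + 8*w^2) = (p + 7*w)/(p - 2*w)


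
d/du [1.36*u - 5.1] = 1.36000000000000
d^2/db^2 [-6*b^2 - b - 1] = -12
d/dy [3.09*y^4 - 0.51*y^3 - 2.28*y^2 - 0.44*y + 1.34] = 12.36*y^3 - 1.53*y^2 - 4.56*y - 0.44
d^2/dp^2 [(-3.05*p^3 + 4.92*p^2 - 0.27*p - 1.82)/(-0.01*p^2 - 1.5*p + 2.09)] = (4.33680868994202e-19*p^5 + 1.11022302462516e-16*p^4 + 14.000144*p^3 - 57.986376*p^2 + 80.133888*p - 33.023128)/(1.0e-6*p^6 + 0.00045*p^5 + 0.066873*p^4 + 3.1869*p^3 - 13.976457*p^2 + 19.65645*p - 9.129329)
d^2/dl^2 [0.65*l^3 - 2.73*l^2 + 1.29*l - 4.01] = 3.9*l - 5.46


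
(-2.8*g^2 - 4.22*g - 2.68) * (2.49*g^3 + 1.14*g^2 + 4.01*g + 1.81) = -6.972*g^5 - 13.6998*g^4 - 22.712*g^3 - 25.0454*g^2 - 18.385*g - 4.8508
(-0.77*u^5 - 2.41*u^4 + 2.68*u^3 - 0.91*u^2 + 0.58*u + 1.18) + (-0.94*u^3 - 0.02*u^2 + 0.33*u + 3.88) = -0.77*u^5 - 2.41*u^4 + 1.74*u^3 - 0.93*u^2 + 0.91*u + 5.06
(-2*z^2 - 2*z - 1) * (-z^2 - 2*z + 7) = 2*z^4 + 6*z^3 - 9*z^2 - 12*z - 7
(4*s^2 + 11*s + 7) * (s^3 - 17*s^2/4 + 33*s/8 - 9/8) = 4*s^5 - 6*s^4 - 93*s^3/4 + 89*s^2/8 + 33*s/2 - 63/8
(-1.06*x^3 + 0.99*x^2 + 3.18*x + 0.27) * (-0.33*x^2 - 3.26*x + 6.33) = 0.3498*x^5 + 3.1289*x^4 - 10.9866*x^3 - 4.1892*x^2 + 19.2492*x + 1.7091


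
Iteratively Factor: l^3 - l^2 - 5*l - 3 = (l + 1)*(l^2 - 2*l - 3) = (l - 3)*(l + 1)*(l + 1)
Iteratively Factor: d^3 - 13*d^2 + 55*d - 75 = (d - 5)*(d^2 - 8*d + 15) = (d - 5)*(d - 3)*(d - 5)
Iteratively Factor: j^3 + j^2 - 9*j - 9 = (j - 3)*(j^2 + 4*j + 3) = (j - 3)*(j + 1)*(j + 3)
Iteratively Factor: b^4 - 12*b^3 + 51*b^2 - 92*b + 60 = (b - 2)*(b^3 - 10*b^2 + 31*b - 30) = (b - 3)*(b - 2)*(b^2 - 7*b + 10) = (b - 5)*(b - 3)*(b - 2)*(b - 2)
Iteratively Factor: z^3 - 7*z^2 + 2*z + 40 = (z - 4)*(z^2 - 3*z - 10) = (z - 4)*(z + 2)*(z - 5)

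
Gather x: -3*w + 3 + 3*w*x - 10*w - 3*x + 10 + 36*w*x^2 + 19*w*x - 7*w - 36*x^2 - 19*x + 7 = -20*w + x^2*(36*w - 36) + x*(22*w - 22) + 20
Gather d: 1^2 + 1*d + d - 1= 2*d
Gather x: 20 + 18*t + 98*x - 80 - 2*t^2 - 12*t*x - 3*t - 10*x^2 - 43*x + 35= -2*t^2 + 15*t - 10*x^2 + x*(55 - 12*t) - 25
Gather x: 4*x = 4*x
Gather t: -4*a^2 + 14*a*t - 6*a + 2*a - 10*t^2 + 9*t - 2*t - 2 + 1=-4*a^2 - 4*a - 10*t^2 + t*(14*a + 7) - 1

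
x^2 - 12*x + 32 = (x - 8)*(x - 4)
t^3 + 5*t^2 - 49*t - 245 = (t - 7)*(t + 5)*(t + 7)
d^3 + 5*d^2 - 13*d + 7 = (d - 1)^2*(d + 7)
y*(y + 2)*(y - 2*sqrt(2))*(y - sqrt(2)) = y^4 - 3*sqrt(2)*y^3 + 2*y^3 - 6*sqrt(2)*y^2 + 4*y^2 + 8*y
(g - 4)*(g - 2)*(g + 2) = g^3 - 4*g^2 - 4*g + 16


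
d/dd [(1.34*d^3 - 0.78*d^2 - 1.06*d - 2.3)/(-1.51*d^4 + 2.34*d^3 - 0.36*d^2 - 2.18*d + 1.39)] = (2.0234*d^6 - 2.3556*d^5 - 3.459*d^4 - 14.7736*d^3 + 23.0526*d^2 - 3.8244*d - 6.4874)/(2.2801*d^8 - 7.0668*d^7 + 6.5628*d^6 + 4.8988*d^5 - 14.2706*d^4 + 8.0748*d^3 + 3.7516*d^2 - 6.0604*d + 1.9321)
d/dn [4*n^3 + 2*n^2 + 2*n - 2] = 12*n^2 + 4*n + 2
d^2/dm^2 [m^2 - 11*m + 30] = 2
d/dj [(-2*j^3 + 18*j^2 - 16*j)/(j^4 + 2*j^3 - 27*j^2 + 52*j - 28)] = 2*(j^3 - 14*j^2 - 28*j - 112)/(j^5 + 8*j^4 - 23*j^3 - 134*j^2 + 476*j - 392)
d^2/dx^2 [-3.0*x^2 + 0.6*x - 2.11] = -6.00000000000000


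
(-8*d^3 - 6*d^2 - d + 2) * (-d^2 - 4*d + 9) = 8*d^5 + 38*d^4 - 47*d^3 - 52*d^2 - 17*d + 18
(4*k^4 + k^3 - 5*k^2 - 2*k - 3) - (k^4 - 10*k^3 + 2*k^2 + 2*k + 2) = 3*k^4 + 11*k^3 - 7*k^2 - 4*k - 5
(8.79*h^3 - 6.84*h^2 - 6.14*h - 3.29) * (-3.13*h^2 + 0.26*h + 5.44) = -27.5127*h^5 + 23.6946*h^4 + 65.2574*h^3 - 28.5083*h^2 - 34.257*h - 17.8976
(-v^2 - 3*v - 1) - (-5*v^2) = 4*v^2 - 3*v - 1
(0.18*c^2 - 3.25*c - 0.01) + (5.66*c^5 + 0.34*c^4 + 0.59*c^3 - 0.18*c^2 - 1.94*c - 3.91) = 5.66*c^5 + 0.34*c^4 + 0.59*c^3 - 5.19*c - 3.92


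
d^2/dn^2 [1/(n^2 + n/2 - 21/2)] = 4*(-4*n^2 - 2*n + (4*n + 1)^2 + 42)/(2*n^2 + n - 21)^3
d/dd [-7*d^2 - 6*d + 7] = -14*d - 6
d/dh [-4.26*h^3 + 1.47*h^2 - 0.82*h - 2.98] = -12.78*h^2 + 2.94*h - 0.82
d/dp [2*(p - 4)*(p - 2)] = 4*p - 12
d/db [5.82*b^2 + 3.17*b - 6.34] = 11.64*b + 3.17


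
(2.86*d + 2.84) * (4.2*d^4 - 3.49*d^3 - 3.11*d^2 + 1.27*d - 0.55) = 12.012*d^5 + 1.9466*d^4 - 18.8062*d^3 - 5.2002*d^2 + 2.0338*d - 1.562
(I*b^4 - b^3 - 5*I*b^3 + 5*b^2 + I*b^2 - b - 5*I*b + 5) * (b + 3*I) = I*b^5 - 4*b^4 - 5*I*b^4 + 20*b^3 - 2*I*b^3 - 4*b^2 + 10*I*b^2 + 20*b - 3*I*b + 15*I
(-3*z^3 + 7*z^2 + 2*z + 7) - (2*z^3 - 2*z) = -5*z^3 + 7*z^2 + 4*z + 7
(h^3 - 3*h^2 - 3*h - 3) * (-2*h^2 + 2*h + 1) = -2*h^5 + 8*h^4 + h^3 - 3*h^2 - 9*h - 3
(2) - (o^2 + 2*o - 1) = -o^2 - 2*o + 3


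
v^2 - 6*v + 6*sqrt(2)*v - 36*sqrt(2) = (v - 6)*(v + 6*sqrt(2))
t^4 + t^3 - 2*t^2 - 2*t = t*(t + 1)*(t - sqrt(2))*(t + sqrt(2))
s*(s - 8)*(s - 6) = s^3 - 14*s^2 + 48*s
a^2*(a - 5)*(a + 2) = a^4 - 3*a^3 - 10*a^2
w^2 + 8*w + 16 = (w + 4)^2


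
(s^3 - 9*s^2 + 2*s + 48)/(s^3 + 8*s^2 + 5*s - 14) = (s^2 - 11*s + 24)/(s^2 + 6*s - 7)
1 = 1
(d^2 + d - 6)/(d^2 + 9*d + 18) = (d - 2)/(d + 6)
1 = 1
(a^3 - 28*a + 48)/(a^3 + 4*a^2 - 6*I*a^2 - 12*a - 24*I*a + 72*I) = (a - 4)/(a - 6*I)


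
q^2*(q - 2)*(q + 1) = q^4 - q^3 - 2*q^2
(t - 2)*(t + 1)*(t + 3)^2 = t^4 + 5*t^3 + t^2 - 21*t - 18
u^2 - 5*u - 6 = (u - 6)*(u + 1)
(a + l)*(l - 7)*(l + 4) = a*l^2 - 3*a*l - 28*a + l^3 - 3*l^2 - 28*l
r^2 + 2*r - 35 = (r - 5)*(r + 7)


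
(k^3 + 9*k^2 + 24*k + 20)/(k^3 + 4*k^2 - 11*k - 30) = (k + 2)/(k - 3)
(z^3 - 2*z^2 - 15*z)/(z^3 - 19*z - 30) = z/(z + 2)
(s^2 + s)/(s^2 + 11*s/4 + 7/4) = 4*s/(4*s + 7)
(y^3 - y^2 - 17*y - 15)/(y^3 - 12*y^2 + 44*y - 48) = (y^3 - y^2 - 17*y - 15)/(y^3 - 12*y^2 + 44*y - 48)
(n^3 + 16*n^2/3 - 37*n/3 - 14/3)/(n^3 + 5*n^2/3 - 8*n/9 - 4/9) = 3*(n^2 + 5*n - 14)/(3*n^2 + 4*n - 4)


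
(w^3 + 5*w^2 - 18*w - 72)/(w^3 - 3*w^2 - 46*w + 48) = (w^2 - w - 12)/(w^2 - 9*w + 8)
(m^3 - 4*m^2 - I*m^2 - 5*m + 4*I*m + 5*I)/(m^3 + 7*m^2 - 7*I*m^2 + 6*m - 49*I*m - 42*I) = (m^2 - m*(5 + I) + 5*I)/(m^2 + m*(6 - 7*I) - 42*I)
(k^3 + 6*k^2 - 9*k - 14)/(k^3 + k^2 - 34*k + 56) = (k + 1)/(k - 4)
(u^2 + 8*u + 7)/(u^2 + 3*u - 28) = (u + 1)/(u - 4)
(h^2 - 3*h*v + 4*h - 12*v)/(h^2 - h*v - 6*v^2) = (h + 4)/(h + 2*v)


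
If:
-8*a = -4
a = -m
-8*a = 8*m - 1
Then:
No Solution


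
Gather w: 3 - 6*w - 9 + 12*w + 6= 6*w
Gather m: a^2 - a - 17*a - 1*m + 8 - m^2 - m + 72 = a^2 - 18*a - m^2 - 2*m + 80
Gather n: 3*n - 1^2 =3*n - 1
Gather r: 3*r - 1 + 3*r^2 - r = 3*r^2 + 2*r - 1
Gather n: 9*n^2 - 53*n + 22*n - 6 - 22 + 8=9*n^2 - 31*n - 20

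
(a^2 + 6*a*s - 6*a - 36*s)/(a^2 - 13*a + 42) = (a + 6*s)/(a - 7)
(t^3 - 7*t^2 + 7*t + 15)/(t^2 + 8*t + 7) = (t^2 - 8*t + 15)/(t + 7)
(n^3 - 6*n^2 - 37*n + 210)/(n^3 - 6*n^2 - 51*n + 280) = (n^2 - n - 42)/(n^2 - n - 56)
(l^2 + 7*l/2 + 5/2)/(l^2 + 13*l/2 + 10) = (l + 1)/(l + 4)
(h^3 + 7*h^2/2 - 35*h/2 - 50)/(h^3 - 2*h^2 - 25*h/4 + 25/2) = 2*(h^2 + h - 20)/(2*h^2 - 9*h + 10)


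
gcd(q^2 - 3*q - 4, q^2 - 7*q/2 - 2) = q - 4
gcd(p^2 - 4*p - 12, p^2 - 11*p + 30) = p - 6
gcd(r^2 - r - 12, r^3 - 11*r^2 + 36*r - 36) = 1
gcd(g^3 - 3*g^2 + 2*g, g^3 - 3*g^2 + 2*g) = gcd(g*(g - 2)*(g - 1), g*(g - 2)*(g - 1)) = g^3 - 3*g^2 + 2*g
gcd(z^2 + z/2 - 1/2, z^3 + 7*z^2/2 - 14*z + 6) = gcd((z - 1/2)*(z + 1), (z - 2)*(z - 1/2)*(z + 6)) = z - 1/2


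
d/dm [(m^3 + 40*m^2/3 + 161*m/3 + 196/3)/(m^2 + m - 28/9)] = 3*(3*m^2 - 8*m - 128)/(9*m^2 - 24*m + 16)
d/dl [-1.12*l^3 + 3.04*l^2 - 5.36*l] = -3.36*l^2 + 6.08*l - 5.36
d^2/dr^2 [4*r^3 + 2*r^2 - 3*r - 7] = 24*r + 4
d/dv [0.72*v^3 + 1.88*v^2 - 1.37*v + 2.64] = 2.16*v^2 + 3.76*v - 1.37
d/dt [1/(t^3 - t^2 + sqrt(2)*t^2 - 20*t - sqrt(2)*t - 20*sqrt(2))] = (-3*t^2 - 2*sqrt(2)*t + 2*t + sqrt(2) + 20)/(-t^3 - sqrt(2)*t^2 + t^2 + sqrt(2)*t + 20*t + 20*sqrt(2))^2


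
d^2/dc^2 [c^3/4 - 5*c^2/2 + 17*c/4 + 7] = 3*c/2 - 5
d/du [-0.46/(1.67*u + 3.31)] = 0.7682/(1.67*u + 3.31)^2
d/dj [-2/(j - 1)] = 2/(j - 1)^2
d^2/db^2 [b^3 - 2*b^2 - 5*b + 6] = 6*b - 4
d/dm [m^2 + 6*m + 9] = 2*m + 6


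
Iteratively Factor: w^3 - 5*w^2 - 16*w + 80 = (w - 4)*(w^2 - w - 20) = (w - 5)*(w - 4)*(w + 4)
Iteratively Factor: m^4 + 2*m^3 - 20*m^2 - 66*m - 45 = (m - 5)*(m^3 + 7*m^2 + 15*m + 9) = (m - 5)*(m + 3)*(m^2 + 4*m + 3) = (m - 5)*(m + 3)^2*(m + 1)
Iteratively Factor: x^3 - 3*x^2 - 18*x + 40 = (x - 5)*(x^2 + 2*x - 8) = (x - 5)*(x - 2)*(x + 4)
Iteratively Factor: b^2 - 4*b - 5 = (b + 1)*(b - 5)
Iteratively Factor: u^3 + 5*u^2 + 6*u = (u)*(u^2 + 5*u + 6) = u*(u + 3)*(u + 2)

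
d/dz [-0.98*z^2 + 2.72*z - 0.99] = 2.72 - 1.96*z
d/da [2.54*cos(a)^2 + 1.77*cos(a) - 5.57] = -(5.08*cos(a) + 1.77)*sin(a)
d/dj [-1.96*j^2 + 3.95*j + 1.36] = 3.95 - 3.92*j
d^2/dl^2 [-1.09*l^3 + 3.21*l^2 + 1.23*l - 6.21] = 6.42 - 6.54*l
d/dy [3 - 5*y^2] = -10*y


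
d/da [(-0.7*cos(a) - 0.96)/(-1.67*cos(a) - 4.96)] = -1.8688*sin(a)/(1.67*cos(a) + 4.96)^2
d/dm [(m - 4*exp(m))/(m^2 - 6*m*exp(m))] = (2*m^2*exp(m) - m^2 + 8*m*exp(m) - 24*exp(2*m))/(m^2*(m^2 - 12*m*exp(m) + 36*exp(2*m)))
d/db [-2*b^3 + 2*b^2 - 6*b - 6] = -6*b^2 + 4*b - 6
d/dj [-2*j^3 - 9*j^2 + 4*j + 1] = -6*j^2 - 18*j + 4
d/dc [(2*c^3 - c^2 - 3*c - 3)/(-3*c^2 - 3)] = (-2*c^4 - 9*c^2 - 4*c + 3)/(3*(c^4 + 2*c^2 + 1))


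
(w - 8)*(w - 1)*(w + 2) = w^3 - 7*w^2 - 10*w + 16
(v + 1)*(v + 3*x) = v^2 + 3*v*x + v + 3*x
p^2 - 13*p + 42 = (p - 7)*(p - 6)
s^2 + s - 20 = (s - 4)*(s + 5)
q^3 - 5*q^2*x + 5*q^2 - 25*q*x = q*(q + 5)*(q - 5*x)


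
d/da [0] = 0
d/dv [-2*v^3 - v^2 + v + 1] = -6*v^2 - 2*v + 1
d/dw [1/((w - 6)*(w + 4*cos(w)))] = ((6 - w)*(w + 4*cos(w)) + (w - 6)^2*(4*sin(w) - 1))/((w - 6)^3*(w + 4*cos(w))^2)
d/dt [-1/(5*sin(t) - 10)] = cos(t)/(5*(sin(t) - 2)^2)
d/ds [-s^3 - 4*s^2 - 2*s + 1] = -3*s^2 - 8*s - 2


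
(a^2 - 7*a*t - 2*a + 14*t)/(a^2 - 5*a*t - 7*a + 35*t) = (a^2 - 7*a*t - 2*a + 14*t)/(a^2 - 5*a*t - 7*a + 35*t)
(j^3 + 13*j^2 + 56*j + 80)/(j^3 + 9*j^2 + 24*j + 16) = (j + 5)/(j + 1)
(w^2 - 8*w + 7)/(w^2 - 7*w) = (w - 1)/w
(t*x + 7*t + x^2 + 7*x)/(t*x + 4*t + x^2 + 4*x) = (x + 7)/(x + 4)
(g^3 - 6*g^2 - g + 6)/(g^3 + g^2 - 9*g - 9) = (g^2 - 7*g + 6)/(g^2 - 9)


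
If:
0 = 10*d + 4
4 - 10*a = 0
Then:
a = 2/5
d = -2/5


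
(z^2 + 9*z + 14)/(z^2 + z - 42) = (z + 2)/(z - 6)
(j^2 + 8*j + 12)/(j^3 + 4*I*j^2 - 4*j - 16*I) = (j + 6)/(j^2 + j*(-2 + 4*I) - 8*I)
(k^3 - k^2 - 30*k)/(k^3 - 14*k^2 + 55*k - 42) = k*(k + 5)/(k^2 - 8*k + 7)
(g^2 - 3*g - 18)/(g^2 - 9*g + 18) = (g + 3)/(g - 3)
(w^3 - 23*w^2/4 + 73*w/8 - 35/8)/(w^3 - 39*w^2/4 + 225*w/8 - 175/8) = (w - 1)/(w - 5)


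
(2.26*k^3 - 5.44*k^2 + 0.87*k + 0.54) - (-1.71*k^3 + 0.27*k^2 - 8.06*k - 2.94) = 3.97*k^3 - 5.71*k^2 + 8.93*k + 3.48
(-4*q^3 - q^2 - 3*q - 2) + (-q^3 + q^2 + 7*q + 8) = -5*q^3 + 4*q + 6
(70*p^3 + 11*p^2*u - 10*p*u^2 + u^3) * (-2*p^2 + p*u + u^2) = -140*p^5 + 48*p^4*u + 101*p^3*u^2 - p^2*u^3 - 9*p*u^4 + u^5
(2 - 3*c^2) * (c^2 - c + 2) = -3*c^4 + 3*c^3 - 4*c^2 - 2*c + 4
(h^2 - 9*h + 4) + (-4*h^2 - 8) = -3*h^2 - 9*h - 4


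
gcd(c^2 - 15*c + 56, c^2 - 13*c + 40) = c - 8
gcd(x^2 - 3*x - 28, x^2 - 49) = x - 7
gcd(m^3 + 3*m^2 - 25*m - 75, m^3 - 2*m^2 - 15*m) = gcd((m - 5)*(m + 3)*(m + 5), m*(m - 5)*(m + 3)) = m^2 - 2*m - 15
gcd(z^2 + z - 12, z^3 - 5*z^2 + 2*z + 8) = 1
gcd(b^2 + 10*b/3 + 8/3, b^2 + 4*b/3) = b + 4/3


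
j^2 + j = j*(j + 1)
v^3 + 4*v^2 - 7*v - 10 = (v - 2)*(v + 1)*(v + 5)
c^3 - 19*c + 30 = (c - 3)*(c - 2)*(c + 5)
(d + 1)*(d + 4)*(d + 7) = d^3 + 12*d^2 + 39*d + 28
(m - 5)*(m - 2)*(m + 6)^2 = m^4 + 5*m^3 - 38*m^2 - 132*m + 360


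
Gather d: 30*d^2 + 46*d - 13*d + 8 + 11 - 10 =30*d^2 + 33*d + 9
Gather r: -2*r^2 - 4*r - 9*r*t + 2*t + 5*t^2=-2*r^2 + r*(-9*t - 4) + 5*t^2 + 2*t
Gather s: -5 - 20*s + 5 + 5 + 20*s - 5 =0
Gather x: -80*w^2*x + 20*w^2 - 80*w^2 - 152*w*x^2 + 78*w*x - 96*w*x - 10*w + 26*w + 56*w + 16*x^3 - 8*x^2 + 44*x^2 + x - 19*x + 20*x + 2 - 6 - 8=-60*w^2 + 72*w + 16*x^3 + x^2*(36 - 152*w) + x*(-80*w^2 - 18*w + 2) - 12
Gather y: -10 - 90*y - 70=-90*y - 80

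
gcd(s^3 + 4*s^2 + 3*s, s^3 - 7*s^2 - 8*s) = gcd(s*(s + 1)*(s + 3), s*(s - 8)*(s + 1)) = s^2 + s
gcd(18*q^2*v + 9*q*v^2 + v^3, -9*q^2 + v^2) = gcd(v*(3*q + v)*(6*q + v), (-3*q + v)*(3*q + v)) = 3*q + v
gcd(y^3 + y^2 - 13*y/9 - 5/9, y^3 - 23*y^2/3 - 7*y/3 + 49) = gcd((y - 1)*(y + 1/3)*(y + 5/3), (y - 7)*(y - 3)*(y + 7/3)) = 1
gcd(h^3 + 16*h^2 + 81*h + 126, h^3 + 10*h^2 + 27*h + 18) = h^2 + 9*h + 18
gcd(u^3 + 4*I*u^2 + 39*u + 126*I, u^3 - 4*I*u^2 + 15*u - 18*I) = u^2 - 3*I*u + 18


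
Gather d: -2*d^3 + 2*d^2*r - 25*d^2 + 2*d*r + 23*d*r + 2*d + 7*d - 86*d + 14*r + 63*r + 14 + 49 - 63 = -2*d^3 + d^2*(2*r - 25) + d*(25*r - 77) + 77*r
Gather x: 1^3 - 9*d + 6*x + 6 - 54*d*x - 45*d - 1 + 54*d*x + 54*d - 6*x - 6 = 0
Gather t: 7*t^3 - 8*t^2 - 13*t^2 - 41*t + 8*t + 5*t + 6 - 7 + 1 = 7*t^3 - 21*t^2 - 28*t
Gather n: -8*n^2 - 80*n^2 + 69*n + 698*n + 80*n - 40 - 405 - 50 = -88*n^2 + 847*n - 495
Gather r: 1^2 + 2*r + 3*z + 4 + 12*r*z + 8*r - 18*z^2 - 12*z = r*(12*z + 10) - 18*z^2 - 9*z + 5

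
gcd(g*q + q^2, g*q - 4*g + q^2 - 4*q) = g + q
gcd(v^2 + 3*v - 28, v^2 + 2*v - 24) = v - 4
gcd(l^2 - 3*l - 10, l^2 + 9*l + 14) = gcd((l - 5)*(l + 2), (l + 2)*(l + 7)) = l + 2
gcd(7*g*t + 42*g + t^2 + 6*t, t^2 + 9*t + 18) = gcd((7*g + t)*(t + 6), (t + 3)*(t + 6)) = t + 6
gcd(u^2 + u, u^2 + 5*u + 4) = u + 1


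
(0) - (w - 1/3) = 1/3 - w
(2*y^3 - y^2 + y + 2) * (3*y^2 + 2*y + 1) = 6*y^5 + y^4 + 3*y^3 + 7*y^2 + 5*y + 2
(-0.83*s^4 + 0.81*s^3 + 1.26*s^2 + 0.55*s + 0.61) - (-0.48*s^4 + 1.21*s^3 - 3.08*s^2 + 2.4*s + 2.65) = -0.35*s^4 - 0.4*s^3 + 4.34*s^2 - 1.85*s - 2.04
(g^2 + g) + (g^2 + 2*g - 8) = 2*g^2 + 3*g - 8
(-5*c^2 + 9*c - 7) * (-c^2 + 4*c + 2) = 5*c^4 - 29*c^3 + 33*c^2 - 10*c - 14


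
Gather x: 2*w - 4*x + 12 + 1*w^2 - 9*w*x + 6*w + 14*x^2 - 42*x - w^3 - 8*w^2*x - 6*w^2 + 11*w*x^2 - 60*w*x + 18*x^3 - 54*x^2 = -w^3 - 5*w^2 + 8*w + 18*x^3 + x^2*(11*w - 40) + x*(-8*w^2 - 69*w - 46) + 12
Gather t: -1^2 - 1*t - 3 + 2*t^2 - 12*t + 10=2*t^2 - 13*t + 6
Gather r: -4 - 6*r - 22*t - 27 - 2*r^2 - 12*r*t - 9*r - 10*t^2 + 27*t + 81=-2*r^2 + r*(-12*t - 15) - 10*t^2 + 5*t + 50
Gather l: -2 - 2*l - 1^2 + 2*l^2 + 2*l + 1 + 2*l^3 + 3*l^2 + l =2*l^3 + 5*l^2 + l - 2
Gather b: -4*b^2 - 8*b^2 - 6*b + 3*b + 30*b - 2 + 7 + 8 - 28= -12*b^2 + 27*b - 15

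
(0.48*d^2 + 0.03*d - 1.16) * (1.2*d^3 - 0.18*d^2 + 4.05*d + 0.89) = 0.576*d^5 - 0.0504*d^4 + 0.5466*d^3 + 0.7575*d^2 - 4.6713*d - 1.0324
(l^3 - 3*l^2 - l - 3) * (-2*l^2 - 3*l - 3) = -2*l^5 + 3*l^4 + 8*l^3 + 18*l^2 + 12*l + 9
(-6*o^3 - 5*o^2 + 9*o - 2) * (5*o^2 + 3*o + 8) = -30*o^5 - 43*o^4 - 18*o^3 - 23*o^2 + 66*o - 16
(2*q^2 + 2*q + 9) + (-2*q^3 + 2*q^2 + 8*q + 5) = -2*q^3 + 4*q^2 + 10*q + 14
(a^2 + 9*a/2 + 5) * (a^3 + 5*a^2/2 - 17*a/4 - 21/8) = a^5 + 7*a^4 + 12*a^3 - 37*a^2/4 - 529*a/16 - 105/8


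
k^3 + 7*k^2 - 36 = (k - 2)*(k + 3)*(k + 6)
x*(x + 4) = x^2 + 4*x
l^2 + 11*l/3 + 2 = (l + 2/3)*(l + 3)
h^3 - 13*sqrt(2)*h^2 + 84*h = h*(h - 7*sqrt(2))*(h - 6*sqrt(2))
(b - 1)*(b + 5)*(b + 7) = b^3 + 11*b^2 + 23*b - 35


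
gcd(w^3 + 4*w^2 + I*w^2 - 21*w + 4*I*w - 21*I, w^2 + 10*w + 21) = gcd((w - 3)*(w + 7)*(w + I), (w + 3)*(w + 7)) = w + 7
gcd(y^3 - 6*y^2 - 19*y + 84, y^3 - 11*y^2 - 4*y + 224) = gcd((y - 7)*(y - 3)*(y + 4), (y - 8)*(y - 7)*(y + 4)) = y^2 - 3*y - 28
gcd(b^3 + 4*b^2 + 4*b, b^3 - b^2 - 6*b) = b^2 + 2*b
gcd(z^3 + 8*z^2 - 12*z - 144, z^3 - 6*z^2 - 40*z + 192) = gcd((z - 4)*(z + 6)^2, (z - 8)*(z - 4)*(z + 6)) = z^2 + 2*z - 24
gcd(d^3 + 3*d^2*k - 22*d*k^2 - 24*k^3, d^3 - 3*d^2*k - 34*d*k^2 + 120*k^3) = d^2 + 2*d*k - 24*k^2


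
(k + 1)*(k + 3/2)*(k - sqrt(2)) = k^3 - sqrt(2)*k^2 + 5*k^2/2 - 5*sqrt(2)*k/2 + 3*k/2 - 3*sqrt(2)/2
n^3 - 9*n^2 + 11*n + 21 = (n - 7)*(n - 3)*(n + 1)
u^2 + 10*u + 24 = (u + 4)*(u + 6)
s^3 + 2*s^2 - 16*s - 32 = (s - 4)*(s + 2)*(s + 4)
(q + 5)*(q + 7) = q^2 + 12*q + 35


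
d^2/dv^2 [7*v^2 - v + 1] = 14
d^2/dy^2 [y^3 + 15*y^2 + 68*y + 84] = 6*y + 30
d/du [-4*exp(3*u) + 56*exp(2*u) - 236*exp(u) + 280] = (-12*exp(2*u) + 112*exp(u) - 236)*exp(u)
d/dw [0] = 0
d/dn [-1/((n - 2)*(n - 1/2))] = 2*(4*n - 5)/((n - 2)^2*(2*n - 1)^2)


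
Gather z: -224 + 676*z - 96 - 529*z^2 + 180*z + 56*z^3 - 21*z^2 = 56*z^3 - 550*z^2 + 856*z - 320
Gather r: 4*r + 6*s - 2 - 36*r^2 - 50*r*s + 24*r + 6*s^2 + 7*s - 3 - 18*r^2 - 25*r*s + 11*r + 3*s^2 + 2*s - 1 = -54*r^2 + r*(39 - 75*s) + 9*s^2 + 15*s - 6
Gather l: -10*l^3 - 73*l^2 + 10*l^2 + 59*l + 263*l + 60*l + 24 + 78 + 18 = -10*l^3 - 63*l^2 + 382*l + 120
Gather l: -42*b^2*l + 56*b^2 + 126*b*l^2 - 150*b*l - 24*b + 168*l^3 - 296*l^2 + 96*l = 56*b^2 - 24*b + 168*l^3 + l^2*(126*b - 296) + l*(-42*b^2 - 150*b + 96)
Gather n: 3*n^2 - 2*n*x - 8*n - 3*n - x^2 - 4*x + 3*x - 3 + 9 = 3*n^2 + n*(-2*x - 11) - x^2 - x + 6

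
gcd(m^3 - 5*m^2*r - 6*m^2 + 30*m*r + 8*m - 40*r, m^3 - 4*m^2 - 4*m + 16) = m^2 - 6*m + 8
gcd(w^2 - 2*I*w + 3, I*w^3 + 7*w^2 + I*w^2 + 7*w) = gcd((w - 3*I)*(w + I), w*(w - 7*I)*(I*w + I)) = 1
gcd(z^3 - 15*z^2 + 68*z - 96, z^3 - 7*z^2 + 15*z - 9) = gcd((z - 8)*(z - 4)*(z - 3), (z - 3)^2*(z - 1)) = z - 3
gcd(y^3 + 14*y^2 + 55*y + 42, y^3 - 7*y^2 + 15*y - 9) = 1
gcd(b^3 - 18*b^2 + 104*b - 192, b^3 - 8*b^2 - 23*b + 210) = b - 6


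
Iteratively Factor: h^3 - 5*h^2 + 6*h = (h - 2)*(h^2 - 3*h) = (h - 3)*(h - 2)*(h)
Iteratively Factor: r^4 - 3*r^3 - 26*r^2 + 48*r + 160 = (r + 2)*(r^3 - 5*r^2 - 16*r + 80) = (r - 4)*(r + 2)*(r^2 - r - 20) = (r - 4)*(r + 2)*(r + 4)*(r - 5)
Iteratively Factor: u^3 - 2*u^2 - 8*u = (u - 4)*(u^2 + 2*u) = (u - 4)*(u + 2)*(u)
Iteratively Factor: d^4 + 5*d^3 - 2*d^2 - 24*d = (d - 2)*(d^3 + 7*d^2 + 12*d) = (d - 2)*(d + 3)*(d^2 + 4*d) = d*(d - 2)*(d + 3)*(d + 4)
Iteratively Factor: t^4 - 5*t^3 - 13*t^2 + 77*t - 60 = (t - 3)*(t^3 - 2*t^2 - 19*t + 20) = (t - 3)*(t - 1)*(t^2 - t - 20) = (t - 3)*(t - 1)*(t + 4)*(t - 5)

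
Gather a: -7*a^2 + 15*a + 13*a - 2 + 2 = -7*a^2 + 28*a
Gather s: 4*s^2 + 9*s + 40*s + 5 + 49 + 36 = 4*s^2 + 49*s + 90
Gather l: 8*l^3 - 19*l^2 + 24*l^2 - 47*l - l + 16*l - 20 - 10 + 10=8*l^3 + 5*l^2 - 32*l - 20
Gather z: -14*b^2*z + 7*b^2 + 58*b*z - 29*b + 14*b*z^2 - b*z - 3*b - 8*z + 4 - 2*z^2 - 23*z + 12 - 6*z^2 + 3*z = 7*b^2 - 32*b + z^2*(14*b - 8) + z*(-14*b^2 + 57*b - 28) + 16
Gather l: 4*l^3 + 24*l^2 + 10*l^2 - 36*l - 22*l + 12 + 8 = 4*l^3 + 34*l^2 - 58*l + 20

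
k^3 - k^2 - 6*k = k*(k - 3)*(k + 2)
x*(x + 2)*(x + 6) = x^3 + 8*x^2 + 12*x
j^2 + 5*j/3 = j*(j + 5/3)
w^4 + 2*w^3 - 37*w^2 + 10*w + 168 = (w - 4)*(w - 3)*(w + 2)*(w + 7)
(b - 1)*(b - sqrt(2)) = b^2 - sqrt(2)*b - b + sqrt(2)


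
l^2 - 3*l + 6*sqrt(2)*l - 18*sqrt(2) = (l - 3)*(l + 6*sqrt(2))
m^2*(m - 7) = m^3 - 7*m^2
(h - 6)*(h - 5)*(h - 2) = h^3 - 13*h^2 + 52*h - 60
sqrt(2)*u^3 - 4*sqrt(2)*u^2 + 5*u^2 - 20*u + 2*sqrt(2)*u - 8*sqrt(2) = (u - 4)*(u + 2*sqrt(2))*(sqrt(2)*u + 1)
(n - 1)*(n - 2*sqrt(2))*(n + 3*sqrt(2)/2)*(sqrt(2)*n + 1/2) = sqrt(2)*n^4 - sqrt(2)*n^3 - n^3/2 - 25*sqrt(2)*n^2/4 + n^2/2 - 3*n + 25*sqrt(2)*n/4 + 3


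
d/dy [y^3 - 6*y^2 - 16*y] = 3*y^2 - 12*y - 16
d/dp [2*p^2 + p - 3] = 4*p + 1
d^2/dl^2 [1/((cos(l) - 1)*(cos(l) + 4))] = (-4*sin(l)^4 + 27*sin(l)^2 - 3*cos(l)/4 - 9*cos(3*l)/4 + 3)/((cos(l) - 1)^3*(cos(l) + 4)^3)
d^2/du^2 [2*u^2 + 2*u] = 4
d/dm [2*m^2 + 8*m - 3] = 4*m + 8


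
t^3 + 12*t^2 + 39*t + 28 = (t + 1)*(t + 4)*(t + 7)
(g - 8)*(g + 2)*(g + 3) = g^3 - 3*g^2 - 34*g - 48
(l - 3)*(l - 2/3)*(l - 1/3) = l^3 - 4*l^2 + 29*l/9 - 2/3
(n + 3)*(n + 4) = n^2 + 7*n + 12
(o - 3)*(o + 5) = o^2 + 2*o - 15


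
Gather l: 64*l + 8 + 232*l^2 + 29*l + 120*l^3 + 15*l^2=120*l^3 + 247*l^2 + 93*l + 8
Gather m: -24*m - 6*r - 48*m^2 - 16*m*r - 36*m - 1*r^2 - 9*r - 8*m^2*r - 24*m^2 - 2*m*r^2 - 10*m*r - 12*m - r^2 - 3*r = m^2*(-8*r - 72) + m*(-2*r^2 - 26*r - 72) - 2*r^2 - 18*r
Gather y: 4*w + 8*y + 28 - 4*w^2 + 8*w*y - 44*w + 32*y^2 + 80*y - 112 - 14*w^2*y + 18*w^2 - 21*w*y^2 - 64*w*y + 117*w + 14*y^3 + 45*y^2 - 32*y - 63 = 14*w^2 + 77*w + 14*y^3 + y^2*(77 - 21*w) + y*(-14*w^2 - 56*w + 56) - 147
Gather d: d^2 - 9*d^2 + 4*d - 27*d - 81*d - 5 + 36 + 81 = -8*d^2 - 104*d + 112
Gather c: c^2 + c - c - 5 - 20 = c^2 - 25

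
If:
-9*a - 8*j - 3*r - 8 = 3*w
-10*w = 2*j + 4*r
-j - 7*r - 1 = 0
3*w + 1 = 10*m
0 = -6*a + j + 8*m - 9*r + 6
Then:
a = 3823/5280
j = -7027/3520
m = 1427/7040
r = 501/3520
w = 241/704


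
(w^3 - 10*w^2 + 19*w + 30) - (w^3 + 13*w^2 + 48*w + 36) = -23*w^2 - 29*w - 6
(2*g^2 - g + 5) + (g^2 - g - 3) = 3*g^2 - 2*g + 2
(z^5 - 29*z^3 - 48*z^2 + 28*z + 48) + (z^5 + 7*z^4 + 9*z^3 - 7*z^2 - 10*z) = 2*z^5 + 7*z^4 - 20*z^3 - 55*z^2 + 18*z + 48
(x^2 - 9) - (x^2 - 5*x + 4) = 5*x - 13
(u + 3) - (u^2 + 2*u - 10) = -u^2 - u + 13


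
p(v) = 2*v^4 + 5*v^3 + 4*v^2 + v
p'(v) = 8*v^3 + 15*v^2 + 8*v + 1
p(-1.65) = 1.60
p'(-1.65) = -7.30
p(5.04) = 2037.25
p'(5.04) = 1446.54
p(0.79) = 6.53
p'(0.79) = 20.63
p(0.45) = 1.80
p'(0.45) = 8.37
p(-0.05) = -0.04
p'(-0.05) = 0.64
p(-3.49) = 129.40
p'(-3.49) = -184.29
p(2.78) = 260.57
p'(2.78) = 311.05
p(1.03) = 12.99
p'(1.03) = 33.90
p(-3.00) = 60.00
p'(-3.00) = -104.00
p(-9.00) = 9792.00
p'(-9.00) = -4688.00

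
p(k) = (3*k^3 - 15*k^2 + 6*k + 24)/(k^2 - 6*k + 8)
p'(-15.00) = 3.00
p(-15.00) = -42.00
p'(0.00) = 3.00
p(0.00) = 3.00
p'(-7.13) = 3.00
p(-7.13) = -18.39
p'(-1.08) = 3.00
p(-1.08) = -0.24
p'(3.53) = 3.00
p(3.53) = 13.59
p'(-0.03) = 3.00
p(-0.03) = 2.91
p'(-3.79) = 3.00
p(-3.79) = -8.37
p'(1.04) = 3.00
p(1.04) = 6.12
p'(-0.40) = 3.00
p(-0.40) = 1.80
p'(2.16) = 3.00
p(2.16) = 9.48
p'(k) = (6 - 2*k)*(3*k^3 - 15*k^2 + 6*k + 24)/(k^2 - 6*k + 8)^2 + (9*k^2 - 30*k + 6)/(k^2 - 6*k + 8) = 3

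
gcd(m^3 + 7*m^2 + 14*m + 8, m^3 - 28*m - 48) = m^2 + 6*m + 8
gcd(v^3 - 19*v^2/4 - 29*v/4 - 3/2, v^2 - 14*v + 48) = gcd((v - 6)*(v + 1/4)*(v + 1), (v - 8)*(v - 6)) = v - 6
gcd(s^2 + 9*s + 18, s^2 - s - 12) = s + 3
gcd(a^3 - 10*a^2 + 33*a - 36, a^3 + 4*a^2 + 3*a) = 1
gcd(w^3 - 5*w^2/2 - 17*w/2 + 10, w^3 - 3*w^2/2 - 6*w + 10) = w + 5/2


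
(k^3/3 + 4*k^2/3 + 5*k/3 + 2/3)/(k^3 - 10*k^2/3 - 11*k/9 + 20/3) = 3*(k^3 + 4*k^2 + 5*k + 2)/(9*k^3 - 30*k^2 - 11*k + 60)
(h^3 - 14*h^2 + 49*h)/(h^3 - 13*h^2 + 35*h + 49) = h/(h + 1)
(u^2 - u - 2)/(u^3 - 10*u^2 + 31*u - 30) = (u + 1)/(u^2 - 8*u + 15)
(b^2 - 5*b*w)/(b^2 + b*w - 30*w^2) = b/(b + 6*w)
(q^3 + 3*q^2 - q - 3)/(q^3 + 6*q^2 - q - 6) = (q + 3)/(q + 6)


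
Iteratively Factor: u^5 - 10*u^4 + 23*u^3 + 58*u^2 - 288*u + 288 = (u - 3)*(u^4 - 7*u^3 + 2*u^2 + 64*u - 96) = (u - 4)*(u - 3)*(u^3 - 3*u^2 - 10*u + 24) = (u - 4)^2*(u - 3)*(u^2 + u - 6) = (u - 4)^2*(u - 3)*(u + 3)*(u - 2)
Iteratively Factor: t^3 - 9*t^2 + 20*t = (t - 5)*(t^2 - 4*t) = (t - 5)*(t - 4)*(t)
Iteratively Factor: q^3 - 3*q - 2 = (q + 1)*(q^2 - q - 2) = (q + 1)^2*(q - 2)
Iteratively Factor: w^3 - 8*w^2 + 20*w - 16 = (w - 4)*(w^2 - 4*w + 4) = (w - 4)*(w - 2)*(w - 2)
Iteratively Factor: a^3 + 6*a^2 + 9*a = (a)*(a^2 + 6*a + 9) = a*(a + 3)*(a + 3)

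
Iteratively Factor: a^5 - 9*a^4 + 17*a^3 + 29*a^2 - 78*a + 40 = (a + 2)*(a^4 - 11*a^3 + 39*a^2 - 49*a + 20) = (a - 5)*(a + 2)*(a^3 - 6*a^2 + 9*a - 4) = (a - 5)*(a - 1)*(a + 2)*(a^2 - 5*a + 4) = (a - 5)*(a - 4)*(a - 1)*(a + 2)*(a - 1)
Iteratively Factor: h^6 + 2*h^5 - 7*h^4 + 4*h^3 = (h - 1)*(h^5 + 3*h^4 - 4*h^3) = (h - 1)*(h + 4)*(h^4 - h^3) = (h - 1)^2*(h + 4)*(h^3) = h*(h - 1)^2*(h + 4)*(h^2) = h^2*(h - 1)^2*(h + 4)*(h)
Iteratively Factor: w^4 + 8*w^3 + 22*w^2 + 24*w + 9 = (w + 3)*(w^3 + 5*w^2 + 7*w + 3) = (w + 3)^2*(w^2 + 2*w + 1) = (w + 1)*(w + 3)^2*(w + 1)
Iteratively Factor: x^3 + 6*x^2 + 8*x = (x + 4)*(x^2 + 2*x) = x*(x + 4)*(x + 2)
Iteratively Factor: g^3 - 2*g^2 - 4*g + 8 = (g + 2)*(g^2 - 4*g + 4) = (g - 2)*(g + 2)*(g - 2)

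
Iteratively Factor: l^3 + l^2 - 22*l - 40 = (l + 4)*(l^2 - 3*l - 10) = (l + 2)*(l + 4)*(l - 5)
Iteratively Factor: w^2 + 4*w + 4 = (w + 2)*(w + 2)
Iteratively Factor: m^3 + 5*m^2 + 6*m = (m + 3)*(m^2 + 2*m) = (m + 2)*(m + 3)*(m)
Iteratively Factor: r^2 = (r)*(r)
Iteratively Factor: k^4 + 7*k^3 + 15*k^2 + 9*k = (k)*(k^3 + 7*k^2 + 15*k + 9) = k*(k + 3)*(k^2 + 4*k + 3) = k*(k + 3)^2*(k + 1)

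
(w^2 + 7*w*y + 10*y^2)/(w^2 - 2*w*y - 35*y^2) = (-w - 2*y)/(-w + 7*y)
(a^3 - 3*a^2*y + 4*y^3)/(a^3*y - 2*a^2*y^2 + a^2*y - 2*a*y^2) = (a^2 - a*y - 2*y^2)/(a*y*(a + 1))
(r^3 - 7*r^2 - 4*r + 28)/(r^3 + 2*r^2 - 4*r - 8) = (r - 7)/(r + 2)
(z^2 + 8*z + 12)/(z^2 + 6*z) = (z + 2)/z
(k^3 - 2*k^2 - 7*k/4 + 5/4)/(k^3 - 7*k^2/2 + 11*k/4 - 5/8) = 2*(k + 1)/(2*k - 1)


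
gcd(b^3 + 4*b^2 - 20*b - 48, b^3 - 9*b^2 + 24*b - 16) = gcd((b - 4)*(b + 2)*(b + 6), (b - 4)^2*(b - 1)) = b - 4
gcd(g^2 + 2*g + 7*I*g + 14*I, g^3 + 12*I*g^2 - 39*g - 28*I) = g + 7*I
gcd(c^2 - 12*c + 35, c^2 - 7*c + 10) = c - 5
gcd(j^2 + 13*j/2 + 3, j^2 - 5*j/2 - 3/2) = j + 1/2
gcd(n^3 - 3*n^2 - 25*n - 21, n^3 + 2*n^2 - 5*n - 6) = n^2 + 4*n + 3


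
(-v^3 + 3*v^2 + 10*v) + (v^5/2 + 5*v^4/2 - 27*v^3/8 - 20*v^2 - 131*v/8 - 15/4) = v^5/2 + 5*v^4/2 - 35*v^3/8 - 17*v^2 - 51*v/8 - 15/4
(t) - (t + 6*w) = -6*w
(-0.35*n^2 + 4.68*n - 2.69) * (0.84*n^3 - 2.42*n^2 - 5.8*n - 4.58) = -0.294*n^5 + 4.7782*n^4 - 11.5552*n^3 - 19.0312*n^2 - 5.8324*n + 12.3202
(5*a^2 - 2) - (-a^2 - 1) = 6*a^2 - 1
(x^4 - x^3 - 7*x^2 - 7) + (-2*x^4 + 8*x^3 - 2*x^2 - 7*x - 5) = -x^4 + 7*x^3 - 9*x^2 - 7*x - 12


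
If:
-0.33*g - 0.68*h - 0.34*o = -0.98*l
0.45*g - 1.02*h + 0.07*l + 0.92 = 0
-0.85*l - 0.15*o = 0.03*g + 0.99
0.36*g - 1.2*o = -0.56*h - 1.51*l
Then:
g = -1.47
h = 0.19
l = -0.86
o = -1.43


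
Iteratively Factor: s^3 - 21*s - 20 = (s + 4)*(s^2 - 4*s - 5) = (s + 1)*(s + 4)*(s - 5)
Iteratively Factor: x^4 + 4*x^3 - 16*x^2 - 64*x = (x + 4)*(x^3 - 16*x) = (x + 4)^2*(x^2 - 4*x) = (x - 4)*(x + 4)^2*(x)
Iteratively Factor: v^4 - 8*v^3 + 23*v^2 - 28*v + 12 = (v - 2)*(v^3 - 6*v^2 + 11*v - 6) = (v - 3)*(v - 2)*(v^2 - 3*v + 2) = (v - 3)*(v - 2)^2*(v - 1)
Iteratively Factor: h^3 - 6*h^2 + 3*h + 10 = (h + 1)*(h^2 - 7*h + 10) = (h - 5)*(h + 1)*(h - 2)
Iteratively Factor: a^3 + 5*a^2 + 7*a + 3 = (a + 1)*(a^2 + 4*a + 3) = (a + 1)*(a + 3)*(a + 1)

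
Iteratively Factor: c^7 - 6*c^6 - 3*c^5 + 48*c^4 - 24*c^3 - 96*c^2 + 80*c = (c + 2)*(c^6 - 8*c^5 + 13*c^4 + 22*c^3 - 68*c^2 + 40*c) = (c + 2)^2*(c^5 - 10*c^4 + 33*c^3 - 44*c^2 + 20*c) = c*(c + 2)^2*(c^4 - 10*c^3 + 33*c^2 - 44*c + 20) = c*(c - 1)*(c + 2)^2*(c^3 - 9*c^2 + 24*c - 20) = c*(c - 2)*(c - 1)*(c + 2)^2*(c^2 - 7*c + 10) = c*(c - 5)*(c - 2)*(c - 1)*(c + 2)^2*(c - 2)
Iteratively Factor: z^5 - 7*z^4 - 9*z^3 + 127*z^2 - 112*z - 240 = (z - 5)*(z^4 - 2*z^3 - 19*z^2 + 32*z + 48) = (z - 5)*(z - 4)*(z^3 + 2*z^2 - 11*z - 12) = (z - 5)*(z - 4)*(z - 3)*(z^2 + 5*z + 4) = (z - 5)*(z - 4)*(z - 3)*(z + 1)*(z + 4)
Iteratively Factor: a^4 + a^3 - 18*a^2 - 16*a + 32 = (a + 2)*(a^3 - a^2 - 16*a + 16) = (a - 4)*(a + 2)*(a^2 + 3*a - 4) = (a - 4)*(a + 2)*(a + 4)*(a - 1)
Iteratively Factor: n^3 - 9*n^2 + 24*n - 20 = (n - 2)*(n^2 - 7*n + 10) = (n - 5)*(n - 2)*(n - 2)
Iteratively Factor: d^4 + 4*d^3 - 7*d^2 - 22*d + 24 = (d + 4)*(d^3 - 7*d + 6) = (d + 3)*(d + 4)*(d^2 - 3*d + 2) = (d - 2)*(d + 3)*(d + 4)*(d - 1)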